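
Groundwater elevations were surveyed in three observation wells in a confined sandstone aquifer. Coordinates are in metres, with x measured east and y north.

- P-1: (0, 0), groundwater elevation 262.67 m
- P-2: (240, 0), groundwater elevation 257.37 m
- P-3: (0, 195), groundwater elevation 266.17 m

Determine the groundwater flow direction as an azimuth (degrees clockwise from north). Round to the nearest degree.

129°

∂h/∂x = (257.37 − 262.67) / (240 − 0) = -0.02208
∂h/∂y = (266.17 − 262.67) / (195 − 0) = +0.01795
Flow direction (−∇h) has components (+0.02208 E, -0.01795 N).
Azimuth = atan2(E, N) = atan2(+0.02208, -0.01795) = 129.1° ≈ 129°.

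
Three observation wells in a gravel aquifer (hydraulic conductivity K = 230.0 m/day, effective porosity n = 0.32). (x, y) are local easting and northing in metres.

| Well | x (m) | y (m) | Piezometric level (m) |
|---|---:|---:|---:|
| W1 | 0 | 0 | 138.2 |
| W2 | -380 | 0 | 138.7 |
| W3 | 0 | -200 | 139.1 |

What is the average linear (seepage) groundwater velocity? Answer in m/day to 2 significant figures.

3.4 m/day

∂h/∂x = (138.7 − 138.2) / (-380 − 0) = -0.001316
∂h/∂y = (139.1 − 138.2) / (-200 − 0) = -0.004500
|∇h| = √(-0.001316² + -0.004500²) = 0.004688
Seepage velocity v = K·i/n = 230.0 × 0.004688 / 0.32 = 3.37 m/day.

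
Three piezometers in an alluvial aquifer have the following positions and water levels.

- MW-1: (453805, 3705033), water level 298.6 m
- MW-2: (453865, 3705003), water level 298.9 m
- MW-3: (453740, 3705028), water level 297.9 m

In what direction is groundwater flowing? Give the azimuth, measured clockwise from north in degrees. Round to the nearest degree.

225°

Three-point gradient (reference MW-1): Δ to MW-2 = (60, -30, +0.3), Δ to MW-3 = (-65, -5, -0.7).
∂h/∂x = +0.01000, ∂h/∂y = +0.01000 (det = -2250).
Flow direction (−∇h) has components (-0.01000 E, -0.01000 N).
Azimuth = atan2(E, N) = atan2(-0.01000, -0.01000) = 225.0° ≈ 225°.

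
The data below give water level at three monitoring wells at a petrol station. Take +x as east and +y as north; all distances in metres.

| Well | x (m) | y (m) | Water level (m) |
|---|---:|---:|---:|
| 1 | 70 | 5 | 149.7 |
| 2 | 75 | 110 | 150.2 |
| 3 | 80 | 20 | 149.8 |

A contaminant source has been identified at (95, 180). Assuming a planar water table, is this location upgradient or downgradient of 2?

upgradient

Taking 1 as reference: 2−1 = (5, 105, +0.5); 3−1 = (10, 15, +0.1).
Solve a·Δx + b·Δy = Δh: det = 5·15 − 10·105 = -975.
∂h/∂x = [(+0.5)·15 − (+0.1)·105] / -975 = +0.003077
∂h/∂y = [5·(+0.1) − 10·(+0.5)] / -975 = +0.004615
Head at (95, 180) = 149.7 + (+0.003077)·(25) + (+0.004615)·(175) = 150.58 m.
That is higher than the 150.2 m at 2, so the point is upgradient.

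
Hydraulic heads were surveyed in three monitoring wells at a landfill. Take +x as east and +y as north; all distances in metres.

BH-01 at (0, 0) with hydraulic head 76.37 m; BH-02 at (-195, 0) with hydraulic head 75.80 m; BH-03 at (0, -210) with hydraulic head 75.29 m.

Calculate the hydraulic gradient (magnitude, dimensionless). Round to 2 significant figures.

0.0059

∂h/∂x = (75.80 − 76.37) / (-195 − 0) = +0.002923
∂h/∂y = (75.29 − 76.37) / (-210 − 0) = +0.005143
|∇h| = √(0.002923² + 0.005143²) = 0.005916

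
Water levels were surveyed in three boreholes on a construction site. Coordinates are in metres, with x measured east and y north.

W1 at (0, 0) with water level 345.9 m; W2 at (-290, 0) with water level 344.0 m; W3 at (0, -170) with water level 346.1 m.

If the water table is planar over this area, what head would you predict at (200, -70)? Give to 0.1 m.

347.3 m

∂h/∂x = (344.0 − 345.9) / (-290 − 0) = +0.006552
∂h/∂y = (346.1 − 345.9) / (-170 − 0) = -0.001176
h(200, -70) = 345.9 + (+0.006552)·(200) + (-0.001176)·(-70) = 345.9 +1.310 +0.082 = 347.293 m.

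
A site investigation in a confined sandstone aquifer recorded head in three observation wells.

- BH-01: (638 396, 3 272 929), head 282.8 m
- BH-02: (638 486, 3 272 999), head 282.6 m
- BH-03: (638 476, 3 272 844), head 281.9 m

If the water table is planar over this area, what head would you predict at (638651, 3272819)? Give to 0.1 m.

Taking BH-01 as reference: BH-02−BH-01 = (90, 70, -0.2); BH-03−BH-01 = (80, -85, -0.9).
Determinant of the coordinate differences = 90·(-85) − 80·70 = -13250.
∂h/∂x = [(-0.2)·(-85) − (-0.9)·70] / -13250 = -0.006038
∂h/∂y = [90·(-0.9) − 80·(-0.2)] / -13250 = +0.004906
h(638651, 3272819) = 282.8 + (-0.006038)·(255) + (+0.004906)·(-110) = 282.8 -1.540 -0.540 = 280.721 m.

280.7 m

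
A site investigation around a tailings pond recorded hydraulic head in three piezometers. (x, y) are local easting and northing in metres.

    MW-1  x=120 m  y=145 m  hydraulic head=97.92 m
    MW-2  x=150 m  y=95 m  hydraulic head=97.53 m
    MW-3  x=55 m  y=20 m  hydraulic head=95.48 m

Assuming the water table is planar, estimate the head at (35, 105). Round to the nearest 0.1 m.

96.5 m

Three-point gradient (reference MW-1): Δ to MW-2 = (30, -50, -0.39), Δ to MW-3 = (-65, -125, -2.44).
∂h/∂x = +0.01046, ∂h/∂y = +0.01408 (det = -7000).
h(35, 105) = 97.92 + (+0.01046)·(-85) + (+0.01408)·(-40) = 97.92 -0.889 -0.563 = 96.467 m.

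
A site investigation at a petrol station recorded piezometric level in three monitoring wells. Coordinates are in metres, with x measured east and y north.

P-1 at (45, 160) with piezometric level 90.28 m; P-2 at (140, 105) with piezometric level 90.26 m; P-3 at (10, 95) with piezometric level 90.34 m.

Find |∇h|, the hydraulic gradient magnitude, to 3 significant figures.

With h = a·x + b·y + c and P-1 as origin, the differences give:
  95·a + (-55)·b = -0.02
  (-35)·a + (-65)·b = +0.06
Eliminate b (×(-65) and ×(-55), subtract): -8100·a = 4.600 → a = ∂h/∂x = -0.0005679
Back-substitute: b = ∂h/∂y = -0.0006173.
|∇h| = √(-0.0005679² + -0.0006173²) = 0.0008388

0.000839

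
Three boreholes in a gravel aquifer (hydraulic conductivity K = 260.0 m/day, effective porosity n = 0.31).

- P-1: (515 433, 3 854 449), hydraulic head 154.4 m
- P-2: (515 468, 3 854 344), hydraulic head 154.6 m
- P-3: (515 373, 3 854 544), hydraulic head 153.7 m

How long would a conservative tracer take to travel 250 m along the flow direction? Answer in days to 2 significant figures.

Differences from P-1: to P-2 (Δx, Δy, Δh) = (35, -105, +0.2); to P-3 = (-60, 95, -0.7).
Determinant of the coordinate differences = 35·95 − (-60)·(-105) = -2975.
∂h/∂x = [(+0.2)·95 − (-0.7)·(-105)] / -2975 = +0.01832
∂h/∂y = [35·(-0.7) − (-60)·(+0.2)] / -2975 = +0.004202
|∇h| = √(0.01832² + 0.004202²) = 0.0188
Seepage velocity v = K·i/n = 260.0 × 0.0188 / 0.31 = 15.77 m/day.
t = 250 / 15.77 = 15.85 days.

16 days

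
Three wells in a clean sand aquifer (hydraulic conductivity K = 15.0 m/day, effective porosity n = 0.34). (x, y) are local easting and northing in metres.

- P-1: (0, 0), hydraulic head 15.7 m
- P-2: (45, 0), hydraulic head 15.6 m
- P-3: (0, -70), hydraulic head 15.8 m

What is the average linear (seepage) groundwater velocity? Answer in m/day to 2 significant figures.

0.12 m/day

∂h/∂x = (15.6 − 15.7) / (45 − 0) = -0.002222
∂h/∂y = (15.8 − 15.7) / (-70 − 0) = -0.001429
|∇h| = √(-0.002222² + -0.001429²) = 0.002642
Seepage velocity v = K·i/n = 15.0 × 0.002642 / 0.34 = 0.1166 m/day.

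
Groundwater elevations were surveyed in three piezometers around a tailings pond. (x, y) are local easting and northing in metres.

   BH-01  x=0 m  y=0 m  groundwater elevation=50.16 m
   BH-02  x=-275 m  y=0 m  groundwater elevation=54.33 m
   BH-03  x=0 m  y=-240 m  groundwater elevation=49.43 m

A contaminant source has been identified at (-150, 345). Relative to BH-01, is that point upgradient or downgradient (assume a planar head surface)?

upgradient

∂h/∂x = (54.33 − 50.16) / (-275 − 0) = -0.01516
∂h/∂y = (49.43 − 50.16) / (-240 − 0) = +0.003042
Head at (-150, 345) = 50.16 + (-0.01516)·(-150) + (+0.003042)·(345) = 53.48 m.
That is higher than the 50.16 m at BH-01, so the point is upgradient.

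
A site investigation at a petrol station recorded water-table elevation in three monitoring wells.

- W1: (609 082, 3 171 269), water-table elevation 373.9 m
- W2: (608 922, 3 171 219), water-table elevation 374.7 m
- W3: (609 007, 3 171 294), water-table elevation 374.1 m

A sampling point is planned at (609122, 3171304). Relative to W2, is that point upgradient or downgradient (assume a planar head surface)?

downgradient

Differences from W1: to W2 (Δx, Δy, Δh) = (-160, -50, +0.8); to W3 = (-75, 25, +0.2).
Solve a·Δx + b·Δy = Δh: det = (-160)·25 − (-75)·(-50) = -7750.
∂h/∂x = [(+0.8)·25 − (+0.2)·(-50)] / -7750 = -0.003871
∂h/∂y = [(-160)·(+0.2) − (-75)·(+0.8)] / -7750 = -0.003613
Head at (609122, 3171304) = 373.9 + (-0.003871)·(40) + (-0.003613)·(35) = 373.62 m.
That is lower than the 374.7 m at W2, so the point is downgradient.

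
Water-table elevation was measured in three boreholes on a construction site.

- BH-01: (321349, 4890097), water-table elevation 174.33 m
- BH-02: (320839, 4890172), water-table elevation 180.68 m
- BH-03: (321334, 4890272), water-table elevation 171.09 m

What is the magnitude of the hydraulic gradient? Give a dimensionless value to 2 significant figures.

0.025

With h = a·x + b·y + c and BH-01 as origin, the differences give:
  (-510)·a + 75·b = +6.35
  (-15)·a + 175·b = -3.24
Eliminate b (×175 and ×75, subtract): -88125·a = 1354.250 → a = ∂h/∂x = -0.01537
Back-substitute: b = ∂h/∂y = -0.01983.
|∇h| = √(-0.01537² + -0.01983²) = 0.02509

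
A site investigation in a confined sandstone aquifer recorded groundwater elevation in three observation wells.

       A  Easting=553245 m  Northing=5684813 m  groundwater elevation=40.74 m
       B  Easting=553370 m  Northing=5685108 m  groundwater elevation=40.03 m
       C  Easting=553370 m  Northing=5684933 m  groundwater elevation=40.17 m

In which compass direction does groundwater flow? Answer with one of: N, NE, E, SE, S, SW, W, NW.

E

With h = a·x + b·y + c and A as origin, the differences give:
  125·a + 295·b = -0.71
  125·a + 120·b = -0.57
Eliminate b (×120 and ×295, subtract): -21875·a = 82.950 → a = ∂h/∂x = -0.003792
Back-substitute: b = ∂h/∂y = -0.0008000.
Flow = −∇h = (+0.003792 east, +0.0008000 north), which points east.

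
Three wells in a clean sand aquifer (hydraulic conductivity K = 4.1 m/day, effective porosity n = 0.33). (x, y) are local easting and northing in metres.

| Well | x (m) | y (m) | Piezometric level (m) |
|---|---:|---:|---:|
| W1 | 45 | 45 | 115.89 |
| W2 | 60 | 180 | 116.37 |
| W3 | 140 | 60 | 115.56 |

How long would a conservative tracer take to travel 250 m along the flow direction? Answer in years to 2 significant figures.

9.6 years

Differences from W1: to W2 (Δx, Δy, Δh) = (15, 135, +0.48); to W3 = (95, 15, -0.33).
Determinant of the coordinate differences = 15·15 − 95·135 = -12600.
∂h/∂x = [(+0.48)·15 − (-0.33)·135] / -12600 = -0.004107
∂h/∂y = [15·(-0.33) − 95·(+0.48)] / -12600 = +0.004012
|∇h| = √(-0.004107² + 0.004012²) = 0.005741
Seepage velocity v = K·i/n = 4.1 × 0.005741 / 0.33 = 0.07133 m/day.
t = 250 / 0.07133 = 3505 days = 9.6 years.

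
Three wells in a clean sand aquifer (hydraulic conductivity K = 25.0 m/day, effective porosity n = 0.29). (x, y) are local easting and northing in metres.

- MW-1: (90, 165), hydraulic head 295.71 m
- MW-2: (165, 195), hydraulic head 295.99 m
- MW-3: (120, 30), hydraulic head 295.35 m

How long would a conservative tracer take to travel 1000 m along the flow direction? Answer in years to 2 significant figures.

7.9 years

Taking MW-1 as reference: MW-2−MW-1 = (75, 30, +0.28); MW-3−MW-1 = (30, -135, -0.36).
Determinant of the coordinate differences = 75·(-135) − 30·30 = -11025.
∂h/∂x = [(+0.28)·(-135) − (-0.36)·30] / -11025 = +0.002449
∂h/∂y = [75·(-0.36) − 30·(+0.28)] / -11025 = +0.003211
|∇h| = √(0.002449² + 0.003211²) = 0.004038
Seepage velocity v = K·i/n = 25.0 × 0.004038 / 0.29 = 0.3481 m/day.
t = 1000 / 0.3481 = 2873 days = 7.87 years.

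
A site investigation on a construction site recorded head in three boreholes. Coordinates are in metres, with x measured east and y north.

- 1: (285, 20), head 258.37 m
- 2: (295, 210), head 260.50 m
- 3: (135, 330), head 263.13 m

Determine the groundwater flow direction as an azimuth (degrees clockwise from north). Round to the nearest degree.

146°

Taking 1 as reference: 2−1 = (10, 190, +2.13); 3−1 = (-150, 310, +4.76).
Solve a·Δx + b·Δy = Δh: det = 10·310 − (-150)·190 = 31600.
∂h/∂x = [(+2.13)·310 − (+4.76)·190] / 31600 = -0.007725
∂h/∂y = [10·(+4.76) − (-150)·(+2.13)] / 31600 = +0.01162
Flow direction (−∇h) has components (+0.007725 E, -0.01162 N).
Azimuth = atan2(E, N) = atan2(+0.007725, -0.01162) = 146.4° ≈ 146°.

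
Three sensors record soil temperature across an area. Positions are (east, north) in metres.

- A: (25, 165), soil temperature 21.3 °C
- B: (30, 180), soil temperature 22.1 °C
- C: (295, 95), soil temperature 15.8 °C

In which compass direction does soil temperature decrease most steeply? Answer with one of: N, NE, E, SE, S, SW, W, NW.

Taking A as reference: B−A = (5, 15, +0.8); C−A = (270, -70, -5.5).
Solve a·Δx + b·Δy = ΔT: det = 5·(-70) − 270·15 = -4400.
∂T/∂x = [(+0.8)·(-70) − (-5.5)·15] / -4400 = -0.006023
∂T/∂y = [5·(-5.5) − 270·(+0.8)] / -4400 = +0.05534
Steepest decrease is along −∇f = (+0.006023 E, -0.05534 N) → south.

S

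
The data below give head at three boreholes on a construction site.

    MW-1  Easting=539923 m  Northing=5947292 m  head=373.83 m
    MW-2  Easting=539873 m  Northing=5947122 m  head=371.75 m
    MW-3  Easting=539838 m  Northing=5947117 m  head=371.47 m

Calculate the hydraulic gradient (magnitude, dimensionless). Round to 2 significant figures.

0.012

With h = a·x + b·y + c and MW-1 as origin, the differences give:
  (-50)·a + (-170)·b = -2.08
  (-85)·a + (-175)·b = -2.36
Eliminate b (×(-175) and ×(-170), subtract): -5700·a = -37.200 → a = ∂h/∂x = +0.006526
Back-substitute: b = ∂h/∂y = +0.01032.
|∇h| = √(0.006526² + 0.01032²) = 0.01221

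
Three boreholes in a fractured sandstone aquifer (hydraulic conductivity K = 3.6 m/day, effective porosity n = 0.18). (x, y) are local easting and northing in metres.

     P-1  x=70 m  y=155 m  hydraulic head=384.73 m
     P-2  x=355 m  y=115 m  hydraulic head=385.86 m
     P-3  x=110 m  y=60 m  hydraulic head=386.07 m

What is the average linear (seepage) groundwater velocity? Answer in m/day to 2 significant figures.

0.27 m/day

Differences from P-1: to P-2 (Δx, Δy, Δh) = (285, -40, +1.13); to P-3 = (40, -95, +1.34).
Determinant of the coordinate differences = 285·(-95) − 40·(-40) = -25475.
∂h/∂x = [(+1.13)·(-95) − (+1.34)·(-40)] / -25475 = +0.002110
∂h/∂y = [285·(+1.34) − 40·(+1.13)] / -25475 = -0.01322
|∇h| = √(0.002110² + -0.01322²) = 0.01339
Seepage velocity v = K·i/n = 3.6 × 0.01339 / 0.18 = 0.2678 m/day.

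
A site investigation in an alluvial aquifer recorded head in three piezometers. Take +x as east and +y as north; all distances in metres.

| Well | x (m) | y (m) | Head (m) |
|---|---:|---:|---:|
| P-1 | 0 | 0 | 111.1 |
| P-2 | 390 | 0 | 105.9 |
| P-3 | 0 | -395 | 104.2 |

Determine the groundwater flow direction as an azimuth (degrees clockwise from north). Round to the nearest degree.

∂h/∂x = (105.9 − 111.1) / (390 − 0) = -0.01333
∂h/∂y = (104.2 − 111.1) / (-395 − 0) = +0.01747
Flow direction (−∇h) has components (+0.01333 E, -0.01747 N).
Azimuth = atan2(E, N) = atan2(+0.01333, -0.01747) = 142.6° ≈ 143°.

143°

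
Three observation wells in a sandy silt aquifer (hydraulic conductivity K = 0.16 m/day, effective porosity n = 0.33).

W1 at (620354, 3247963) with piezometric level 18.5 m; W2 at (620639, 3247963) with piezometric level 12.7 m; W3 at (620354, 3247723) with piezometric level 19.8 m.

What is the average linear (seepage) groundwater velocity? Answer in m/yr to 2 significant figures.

∂h/∂x = (12.7 − 18.5) / (620639 − 620354) = -0.02035
∂h/∂y = (19.8 − 18.5) / (3247723 − 3247963) = -0.005417
|∇h| = √(-0.02035² + -0.005417²) = 0.02106
Seepage velocity v = K·i/n = 0.16 × 0.02106 / 0.33 = 0.01021 m/day = 3.729 m/yr.

3.7 m/yr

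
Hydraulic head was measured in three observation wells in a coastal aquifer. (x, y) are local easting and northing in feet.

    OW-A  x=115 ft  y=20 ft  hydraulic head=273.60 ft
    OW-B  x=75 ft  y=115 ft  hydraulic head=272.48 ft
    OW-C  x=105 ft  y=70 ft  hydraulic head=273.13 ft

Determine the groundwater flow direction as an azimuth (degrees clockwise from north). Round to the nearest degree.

304°

Three-point gradient (reference OW-A): Δ to OW-B = (-40, 95, -1.12), Δ to OW-C = (-10, 50, -0.47).
∂h/∂x = +0.01081, ∂h/∂y = -0.007238 (det = -1050).
Flow direction (−∇h) has components (-0.01081 E, +0.007238 N).
Azimuth = atan2(E, N) = atan2(-0.01081, +0.007238) = 303.8° ≈ 304°.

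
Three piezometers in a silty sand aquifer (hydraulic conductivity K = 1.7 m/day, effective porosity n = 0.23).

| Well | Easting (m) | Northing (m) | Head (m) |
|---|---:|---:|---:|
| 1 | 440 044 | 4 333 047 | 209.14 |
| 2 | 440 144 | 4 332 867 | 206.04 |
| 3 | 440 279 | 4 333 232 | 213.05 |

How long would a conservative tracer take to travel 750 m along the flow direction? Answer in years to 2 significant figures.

Three-point gradient (reference 1): Δ to 2 = (100, -180, -3.10), Δ to 3 = (235, 185, +3.91).
∂h/∂x = +0.002143, ∂h/∂y = +0.01841 (det = 60800).
|∇h| = √(0.002143² + 0.01841²) = 0.01853
Seepage velocity v = K·i/n = 1.7 × 0.01853 / 0.23 = 0.137 m/day.
t = 750 / 0.137 = 5474 days = 15 years.

15 years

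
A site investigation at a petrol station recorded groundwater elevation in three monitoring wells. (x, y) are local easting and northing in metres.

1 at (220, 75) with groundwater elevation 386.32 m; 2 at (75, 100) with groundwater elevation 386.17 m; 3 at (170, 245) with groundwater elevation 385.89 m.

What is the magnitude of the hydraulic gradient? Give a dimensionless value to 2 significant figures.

Three-point gradient (reference 1): Δ to 2 = (-145, 25, -0.15), Δ to 3 = (-50, 170, -0.43).
∂h/∂x = +0.0006303, ∂h/∂y = -0.002344 (det = -23400).
|∇h| = √(0.0006303² + -0.002344²) = 0.002427

0.0024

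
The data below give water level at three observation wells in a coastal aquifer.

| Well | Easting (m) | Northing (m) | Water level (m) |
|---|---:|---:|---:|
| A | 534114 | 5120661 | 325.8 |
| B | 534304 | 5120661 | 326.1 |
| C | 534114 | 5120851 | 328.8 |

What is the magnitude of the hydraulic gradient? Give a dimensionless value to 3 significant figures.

∂h/∂x = (326.1 − 325.8) / (534304 − 534114) = +0.001579
∂h/∂y = (328.8 − 325.8) / (5120851 − 5120661) = +0.01579
|∇h| = √(0.001579² + 0.01579²) = 0.01587

0.0159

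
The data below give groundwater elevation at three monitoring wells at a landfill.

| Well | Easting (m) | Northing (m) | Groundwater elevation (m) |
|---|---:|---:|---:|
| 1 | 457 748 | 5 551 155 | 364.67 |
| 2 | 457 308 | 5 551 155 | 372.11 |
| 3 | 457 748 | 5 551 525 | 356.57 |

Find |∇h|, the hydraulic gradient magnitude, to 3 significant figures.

∂h/∂x = (372.11 − 364.67) / (457308 − 457748) = -0.01691
∂h/∂y = (356.57 − 364.67) / (5551525 − 5551155) = -0.02189
|∇h| = √(-0.01691² + -0.02189²) = 0.02766

0.0277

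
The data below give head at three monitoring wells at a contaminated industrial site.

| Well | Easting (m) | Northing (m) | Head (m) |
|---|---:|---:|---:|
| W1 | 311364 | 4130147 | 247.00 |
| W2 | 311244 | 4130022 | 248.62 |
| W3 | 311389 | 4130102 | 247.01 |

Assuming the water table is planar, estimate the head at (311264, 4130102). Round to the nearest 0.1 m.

Taking W1 as reference: W2−W1 = (-120, -125, +1.62); W3−W1 = (25, -45, +0.01).
Determinant of the coordinate differences = (-120)·(-45) − 25·(-125) = 8525.
∂h/∂x = [(+1.62)·(-45) − (+0.01)·(-125)] / 8525 = -0.008405
∂h/∂y = [(-120)·(+0.01) − 25·(+1.62)] / 8525 = -0.004891
h(311264, 4130102) = 247.00 + (-0.008405)·(-100) + (-0.004891)·(-45) = 247.00 +0.840 +0.220 = 248.061 m.

248.1 m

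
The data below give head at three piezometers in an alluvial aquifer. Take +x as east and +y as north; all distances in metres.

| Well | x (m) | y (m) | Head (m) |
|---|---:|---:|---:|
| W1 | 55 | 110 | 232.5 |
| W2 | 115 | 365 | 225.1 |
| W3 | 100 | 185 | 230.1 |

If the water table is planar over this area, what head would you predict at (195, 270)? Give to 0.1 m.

227.0 m

With h = a·x + b·y + c and W1 as origin, the differences give:
  60·a + 255·b = -7.4
  45·a + 75·b = -2.4
Eliminate b (×75 and ×255, subtract): -6975·a = 57.00 → a = ∂h/∂x = -0.008172
Back-substitute: b = ∂h/∂y = -0.02710.
h(195, 270) = 232.5 + (-0.008172)·(140) + (-0.02710)·(160) = 232.5 -1.144 -4.335 = 227.020 m.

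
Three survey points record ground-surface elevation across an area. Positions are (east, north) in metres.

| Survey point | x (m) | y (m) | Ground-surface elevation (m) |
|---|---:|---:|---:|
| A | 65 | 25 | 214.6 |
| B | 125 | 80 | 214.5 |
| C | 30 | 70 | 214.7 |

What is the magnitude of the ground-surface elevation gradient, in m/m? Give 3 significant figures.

0.00223 m/m

With z = a·x + b·y + c and A as origin, the differences give:
  60·a + 55·b = -0.1
  (-35)·a + 45·b = +0.1
Eliminate b (×45 and ×55, subtract): 4625·a = -10.00 → a = ∂z/∂x = -0.002162
Back-substitute: b = ∂z/∂y = +0.0005405.
|∇f| = √(-0.002162² + 0.0005405²) = 0.002229 m/m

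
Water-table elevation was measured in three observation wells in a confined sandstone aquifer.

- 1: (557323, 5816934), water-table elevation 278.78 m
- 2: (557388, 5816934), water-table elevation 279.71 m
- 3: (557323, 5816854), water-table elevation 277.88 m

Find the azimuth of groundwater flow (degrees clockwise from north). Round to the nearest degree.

∂h/∂x = (279.71 − 278.78) / (557388 − 557323) = +0.01431
∂h/∂y = (277.88 − 278.78) / (5816854 − 5816934) = +0.01125
Flow direction (−∇h) has components (-0.01431 E, -0.01125 N).
Azimuth = atan2(E, N) = atan2(-0.01431, -0.01125) = 231.8° ≈ 232°.

232°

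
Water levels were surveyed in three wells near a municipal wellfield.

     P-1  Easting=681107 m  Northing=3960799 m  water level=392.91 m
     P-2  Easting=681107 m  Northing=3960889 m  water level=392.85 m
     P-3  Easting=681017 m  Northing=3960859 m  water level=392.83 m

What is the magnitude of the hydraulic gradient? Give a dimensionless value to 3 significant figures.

With h = a·x + b·y + c and P-1 as origin, the differences give:
  0·a + 90·b = -0.06
  (-90)·a + 60·b = -0.08
Eliminate b (×60 and ×90, subtract): 8100·a = 3.600 → a = ∂h/∂x = +0.0004444
Back-substitute: b = ∂h/∂y = -0.0006667.
|∇h| = √(0.0004444² + -0.0006667²) = 0.0008012

0.000801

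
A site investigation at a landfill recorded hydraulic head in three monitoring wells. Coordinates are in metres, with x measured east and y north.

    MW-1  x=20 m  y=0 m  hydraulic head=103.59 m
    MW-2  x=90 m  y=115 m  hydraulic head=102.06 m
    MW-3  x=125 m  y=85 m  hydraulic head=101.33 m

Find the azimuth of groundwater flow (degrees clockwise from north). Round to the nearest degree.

089°

Three-point gradient (reference MW-1): Δ to MW-2 = (70, 115, -1.53), Δ to MW-3 = (105, 85, -2.26).
∂h/∂x = -0.02120, ∂h/∂y = -0.0004000 (det = -6125).
Flow direction (−∇h) has components (+0.02120 E, +0.0004000 N).
Azimuth = atan2(E, N) = atan2(+0.02120, +0.0004000) = 88.9° ≈ 089°.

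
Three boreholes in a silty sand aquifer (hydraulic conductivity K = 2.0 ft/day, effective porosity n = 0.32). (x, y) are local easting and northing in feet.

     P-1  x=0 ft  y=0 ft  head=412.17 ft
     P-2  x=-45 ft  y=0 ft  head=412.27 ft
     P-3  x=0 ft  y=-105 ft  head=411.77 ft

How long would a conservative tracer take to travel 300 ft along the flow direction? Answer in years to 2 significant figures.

30 years

∂h/∂x = (412.27 − 412.17) / (-45 − 0) = -0.002222
∂h/∂y = (411.77 − 412.17) / (-105 − 0) = +0.003810
|∇h| = √(-0.002222² + 0.003810²) = 0.004411
Seepage velocity v = K·i/n = 2.0 × 0.004411 / 0.32 = 0.02757 ft/day.
t = 300 / 0.02757 = 1.088e+04 days = 29.8 years.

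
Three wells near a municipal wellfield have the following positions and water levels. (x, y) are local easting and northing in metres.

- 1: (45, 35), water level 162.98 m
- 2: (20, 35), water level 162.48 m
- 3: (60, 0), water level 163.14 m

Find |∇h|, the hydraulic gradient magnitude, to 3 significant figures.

Differences from 1: to 2 (Δx, Δy, Δh) = (-25, 0, -0.50); to 3 = (15, -35, +0.16).
Solve a·Δx + b·Δy = Δh: det = (-25)·(-35) − 15·0 = 875.
∂h/∂x = [(-0.50)·(-35) − (+0.16)·0] / 875 = +0.02000
∂h/∂y = [(-25)·(+0.16) − 15·(-0.50)] / 875 = +0.004000
|∇h| = √(0.02000² + 0.004000²) = 0.0204

0.0204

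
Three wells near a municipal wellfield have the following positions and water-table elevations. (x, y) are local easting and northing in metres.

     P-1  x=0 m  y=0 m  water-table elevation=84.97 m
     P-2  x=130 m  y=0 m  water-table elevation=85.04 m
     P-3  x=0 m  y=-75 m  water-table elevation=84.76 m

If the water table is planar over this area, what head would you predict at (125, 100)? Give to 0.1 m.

∂h/∂x = (85.04 − 84.97) / (130 − 0) = +0.0005385
∂h/∂y = (84.76 − 84.97) / (-75 − 0) = +0.002800
h(125, 100) = 84.97 + (+0.0005385)·(125) + (+0.002800)·(100) = 84.97 +0.067 +0.280 = 85.317 m.

85.3 m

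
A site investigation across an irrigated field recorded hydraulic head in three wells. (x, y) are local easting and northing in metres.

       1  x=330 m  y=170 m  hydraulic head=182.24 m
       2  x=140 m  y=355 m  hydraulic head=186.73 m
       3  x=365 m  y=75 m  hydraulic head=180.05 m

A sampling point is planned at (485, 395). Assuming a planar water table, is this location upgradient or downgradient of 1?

With h = a·x + b·y + c and 1 as origin, the differences give:
  (-190)·a + 185·b = +4.49
  35·a + (-95)·b = -2.19
Eliminate b (×(-95) and ×185, subtract): 11575·a = -21.400 → a = ∂h/∂x = -0.001849
Back-substitute: b = ∂h/∂y = +0.02237.
Head at (485, 395) = 182.24 + (-0.001849)·(155) + (+0.02237)·(225) = 186.99 m.
That is higher than the 182.24 m at 1, so the point is upgradient.

upgradient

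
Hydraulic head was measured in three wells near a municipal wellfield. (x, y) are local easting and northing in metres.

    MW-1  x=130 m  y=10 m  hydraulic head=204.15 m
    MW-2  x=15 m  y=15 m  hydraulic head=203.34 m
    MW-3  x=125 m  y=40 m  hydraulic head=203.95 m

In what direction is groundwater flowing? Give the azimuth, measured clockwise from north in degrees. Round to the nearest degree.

309°

Differences from MW-1: to MW-2 (Δx, Δy, Δh) = (-115, 5, -0.81); to MW-3 = (-5, 30, -0.20).
Solve a·Δx + b·Δy = Δh: det = (-115)·30 − (-5)·5 = -3425.
∂h/∂x = [(-0.81)·30 − (-0.20)·5] / -3425 = +0.006803
∂h/∂y = [(-115)·(-0.20) − (-5)·(-0.81)] / -3425 = -0.005533
Flow direction (−∇h) has components (-0.006803 E, +0.005533 N).
Azimuth = atan2(E, N) = atan2(-0.006803, +0.005533) = 309.1° ≈ 309°.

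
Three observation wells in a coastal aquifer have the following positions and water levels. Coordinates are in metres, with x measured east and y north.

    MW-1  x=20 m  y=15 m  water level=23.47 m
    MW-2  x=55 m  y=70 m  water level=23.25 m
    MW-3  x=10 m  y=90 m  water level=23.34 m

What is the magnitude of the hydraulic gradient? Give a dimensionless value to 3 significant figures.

0.00363

With h = a·x + b·y + c and MW-1 as origin, the differences give:
  35·a + 55·b = -0.22
  (-10)·a + 75·b = -0.13
Eliminate b (×75 and ×55, subtract): 3175·a = -9.350 → a = ∂h/∂x = -0.002945
Back-substitute: b = ∂h/∂y = -0.002126.
|∇h| = √(-0.002945² + -0.002126²) = 0.003632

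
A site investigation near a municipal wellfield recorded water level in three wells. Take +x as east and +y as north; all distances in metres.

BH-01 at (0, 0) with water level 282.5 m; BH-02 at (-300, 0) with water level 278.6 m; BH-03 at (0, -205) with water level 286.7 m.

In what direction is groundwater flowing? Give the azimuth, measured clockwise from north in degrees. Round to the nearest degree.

328°

∂h/∂x = (278.6 − 282.5) / (-300 − 0) = +0.01300
∂h/∂y = (286.7 − 282.5) / (-205 − 0) = -0.02049
Flow direction (−∇h) has components (-0.01300 E, +0.02049 N).
Azimuth = atan2(E, N) = atan2(-0.01300, +0.02049) = 327.6° ≈ 328°.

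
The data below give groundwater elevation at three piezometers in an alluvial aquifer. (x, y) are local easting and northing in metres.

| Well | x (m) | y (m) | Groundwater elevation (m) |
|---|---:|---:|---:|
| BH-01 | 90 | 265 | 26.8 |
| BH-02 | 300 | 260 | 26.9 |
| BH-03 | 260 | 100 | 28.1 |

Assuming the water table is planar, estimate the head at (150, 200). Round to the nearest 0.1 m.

With h = a·x + b·y + c and BH-01 as origin, the differences give:
  210·a + (-5)·b = +0.1
  170·a + (-165)·b = +1.3
Eliminate b (×(-165) and ×(-5), subtract): -33800·a = -10.00 → a = ∂h/∂x = +0.0002959
Back-substitute: b = ∂h/∂y = -0.007574.
h(150, 200) = 26.8 + (+0.0002959)·(60) + (-0.007574)·(-65) = 26.8 +0.018 +0.492 = 27.310 m.

27.3 m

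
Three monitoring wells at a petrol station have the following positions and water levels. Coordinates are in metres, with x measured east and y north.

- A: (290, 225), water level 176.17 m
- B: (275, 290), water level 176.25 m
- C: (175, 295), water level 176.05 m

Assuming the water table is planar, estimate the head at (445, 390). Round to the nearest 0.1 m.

176.8 m

Three-point gradient (reference A): Δ to B = (-15, 65, +0.08), Δ to C = (-115, 70, -0.12).
∂h/∂x = +0.002086, ∂h/∂y = +0.001712 (det = 6425).
h(445, 390) = 176.17 + (+0.002086)·(155) + (+0.001712)·(165) = 176.17 +0.323 +0.282 = 176.776 m.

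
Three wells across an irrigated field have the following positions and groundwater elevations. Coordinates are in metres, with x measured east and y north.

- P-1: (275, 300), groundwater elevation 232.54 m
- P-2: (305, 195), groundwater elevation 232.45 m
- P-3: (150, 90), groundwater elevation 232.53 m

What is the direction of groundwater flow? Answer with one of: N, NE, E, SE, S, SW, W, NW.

SE

Differences from P-1: to P-2 (Δx, Δy, Δh) = (30, -105, -0.09); to P-3 = (-125, -210, -0.01).
Solve a·Δx + b·Δy = Δh: det = 30·(-210) − (-125)·(-105) = -19425.
∂h/∂x = [(-0.09)·(-210) − (-0.01)·(-105)] / -19425 = -0.0009189
∂h/∂y = [30·(-0.01) − (-125)·(-0.09)] / -19425 = +0.0005946
Flow = −∇h = (+0.0009189 east, -0.0005946 north), which points southeast.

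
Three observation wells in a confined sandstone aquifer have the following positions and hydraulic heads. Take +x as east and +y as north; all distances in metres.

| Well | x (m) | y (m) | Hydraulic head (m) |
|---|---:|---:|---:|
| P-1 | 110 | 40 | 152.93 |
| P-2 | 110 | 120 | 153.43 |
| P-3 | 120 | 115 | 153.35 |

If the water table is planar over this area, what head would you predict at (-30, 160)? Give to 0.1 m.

154.4 m

Differences from P-1: to P-2 (Δx, Δy, Δh) = (0, 80, +0.50); to P-3 = (10, 75, +0.42).
Determinant of the coordinate differences = 0·75 − 10·80 = -800.
∂h/∂x = [(+0.50)·75 − (+0.42)·80] / -800 = -0.004875
∂h/∂y = [0·(+0.42) − 10·(+0.50)] / -800 = +0.006250
h(-30, 160) = 152.93 + (-0.004875)·(-140) + (+0.006250)·(120) = 152.93 +0.683 +0.750 = 154.363 m.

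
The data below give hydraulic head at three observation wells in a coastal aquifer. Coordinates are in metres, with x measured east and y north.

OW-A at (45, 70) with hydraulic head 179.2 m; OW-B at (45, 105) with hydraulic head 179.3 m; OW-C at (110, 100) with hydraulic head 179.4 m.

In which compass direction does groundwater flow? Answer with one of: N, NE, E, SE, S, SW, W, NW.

Differences from OW-A: to OW-B (Δx, Δy, Δh) = (0, 35, +0.1); to OW-C = (65, 30, +0.2).
Solve a·Δx + b·Δy = Δh: det = 0·30 − 65·35 = -2275.
∂h/∂x = [(+0.1)·30 − (+0.2)·35] / -2275 = +0.001758
∂h/∂y = [0·(+0.2) − 65·(+0.1)] / -2275 = +0.002857
Flow = −∇h = (-0.001758 east, -0.002857 north), which points southwest.

SW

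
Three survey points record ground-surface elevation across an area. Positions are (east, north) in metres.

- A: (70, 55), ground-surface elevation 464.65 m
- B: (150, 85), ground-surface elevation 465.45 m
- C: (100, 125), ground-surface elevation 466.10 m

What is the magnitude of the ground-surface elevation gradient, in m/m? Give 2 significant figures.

0.020 m/m

With z = a·x + b·y + c and A as origin, the differences give:
  80·a + 30·b = +0.80
  30·a + 70·b = +1.45
Eliminate b (×70 and ×30, subtract): 4700·a = 12.500 → a = ∂z/∂x = +0.002660
Back-substitute: b = ∂z/∂y = +0.01957.
|∇f| = √(0.002660² + 0.01957²) = 0.01975 m/m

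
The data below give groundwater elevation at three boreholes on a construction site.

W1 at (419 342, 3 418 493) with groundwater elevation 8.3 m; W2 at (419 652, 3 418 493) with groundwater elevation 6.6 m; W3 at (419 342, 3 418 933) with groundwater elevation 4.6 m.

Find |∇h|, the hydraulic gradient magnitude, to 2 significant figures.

∂h/∂x = (6.6 − 8.3) / (419652 − 419342) = -0.005484
∂h/∂y = (4.6 − 8.3) / (3418933 − 3418493) = -0.008409
|∇h| = √(-0.005484² + -0.008409²) = 0.01004

0.010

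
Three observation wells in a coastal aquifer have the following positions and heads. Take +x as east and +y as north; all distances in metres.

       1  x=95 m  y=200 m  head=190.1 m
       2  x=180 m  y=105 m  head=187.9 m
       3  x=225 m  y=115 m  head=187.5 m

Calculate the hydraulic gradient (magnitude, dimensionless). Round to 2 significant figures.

0.017

Taking 1 as reference: 2−1 = (85, -95, -2.2); 3−1 = (130, -85, -2.6).
Solve a·Δx + b·Δy = Δh: det = 85·(-85) − 130·(-95) = 5125.
∂h/∂x = [(-2.2)·(-85) − (-2.6)·(-95)] / 5125 = -0.01171
∂h/∂y = [85·(-2.6) − 130·(-2.2)] / 5125 = +0.01268
|∇h| = √(-0.01171² + 0.01268²) = 0.01726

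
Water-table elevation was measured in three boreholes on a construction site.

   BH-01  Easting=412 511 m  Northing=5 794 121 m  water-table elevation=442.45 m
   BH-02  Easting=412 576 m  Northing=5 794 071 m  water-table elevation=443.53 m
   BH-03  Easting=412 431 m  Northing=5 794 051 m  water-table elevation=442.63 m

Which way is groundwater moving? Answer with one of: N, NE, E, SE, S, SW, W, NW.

NW

With h = a·x + b·y + c and BH-01 as origin, the differences give:
  65·a + (-50)·b = +1.08
  (-80)·a + (-70)·b = +0.18
Eliminate b (×(-70) and ×(-50), subtract): -8550·a = -66.600 → a = ∂h/∂x = +0.007789
Back-substitute: b = ∂h/∂y = -0.01147.
Flow = −∇h = (-0.007789 east, +0.01147 north), which points northwest.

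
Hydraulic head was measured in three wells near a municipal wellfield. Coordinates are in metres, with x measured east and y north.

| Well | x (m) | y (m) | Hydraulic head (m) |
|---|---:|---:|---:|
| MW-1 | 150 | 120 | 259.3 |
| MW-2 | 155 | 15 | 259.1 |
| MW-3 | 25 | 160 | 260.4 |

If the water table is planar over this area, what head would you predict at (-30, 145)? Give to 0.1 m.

260.8 m

With h = a·x + b·y + c and MW-1 as origin, the differences give:
  5·a + (-105)·b = -0.2
  (-125)·a + 40·b = +1.1
Eliminate b (×40 and ×(-105), subtract): -12925·a = 107.50 → a = ∂h/∂x = -0.008317
Back-substitute: b = ∂h/∂y = +0.001509.
h(-30, 145) = 259.3 + (-0.008317)·(-180) + (+0.001509)·(25) = 259.3 +1.497 +0.038 = 260.835 m.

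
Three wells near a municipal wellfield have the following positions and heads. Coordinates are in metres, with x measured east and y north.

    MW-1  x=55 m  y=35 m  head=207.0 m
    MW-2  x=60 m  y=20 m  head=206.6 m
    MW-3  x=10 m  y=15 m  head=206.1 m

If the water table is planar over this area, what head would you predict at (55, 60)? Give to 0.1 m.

207.7 m

Taking MW-1 as reference: MW-2−MW-1 = (5, -15, -0.4); MW-3−MW-1 = (-45, -20, -0.9).
Determinant of the coordinate differences = 5·(-20) − (-45)·(-15) = -775.
∂h/∂x = [(-0.4)·(-20) − (-0.9)·(-15)] / -775 = +0.007097
∂h/∂y = [5·(-0.9) − (-45)·(-0.4)] / -775 = +0.02903
h(55, 60) = 207.0 + (+0.007097)·(0) + (+0.02903)·(25) = 207.0 +0.000 +0.726 = 207.726 m.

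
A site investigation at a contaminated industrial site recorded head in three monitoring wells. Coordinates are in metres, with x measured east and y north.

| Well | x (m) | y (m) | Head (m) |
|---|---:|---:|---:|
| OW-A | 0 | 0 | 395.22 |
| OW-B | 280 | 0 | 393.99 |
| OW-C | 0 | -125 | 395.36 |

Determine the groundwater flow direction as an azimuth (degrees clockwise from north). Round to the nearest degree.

∂h/∂x = (393.99 − 395.22) / (280 − 0) = -0.004393
∂h/∂y = (395.36 − 395.22) / (-125 − 0) = -0.001120
Flow direction (−∇h) has components (+0.004393 E, +0.001120 N).
Azimuth = atan2(E, N) = atan2(+0.004393, +0.001120) = 75.7° ≈ 076°.

076°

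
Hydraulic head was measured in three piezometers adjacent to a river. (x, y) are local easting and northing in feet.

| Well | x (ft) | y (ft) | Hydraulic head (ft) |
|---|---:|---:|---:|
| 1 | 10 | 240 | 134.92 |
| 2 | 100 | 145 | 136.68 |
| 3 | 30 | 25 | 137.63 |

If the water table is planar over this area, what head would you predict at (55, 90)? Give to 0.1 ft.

Three-point gradient (reference 1): Δ to 2 = (90, -95, +1.76), Δ to 3 = (20, -215, +2.71).
∂h/∂x = +0.006931, ∂h/∂y = -0.01196 (det = -17450).
h(55, 90) = 134.92 + (+0.006931)·(45) + (-0.01196)·(-150) = 134.92 +0.312 +1.794 = 137.026 ft.

137.0 ft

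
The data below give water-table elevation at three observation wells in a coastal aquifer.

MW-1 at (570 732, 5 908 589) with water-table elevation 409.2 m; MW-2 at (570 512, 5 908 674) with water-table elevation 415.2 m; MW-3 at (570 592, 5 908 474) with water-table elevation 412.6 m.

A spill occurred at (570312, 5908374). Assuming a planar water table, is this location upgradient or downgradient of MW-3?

With h = a·x + b·y + c and MW-1 as origin, the differences give:
  (-220)·a + 85·b = +6.0
  (-140)·a + (-115)·b = +3.4
Eliminate b (×(-115) and ×85, subtract): 37200·a = -979.00 → a = ∂h/∂x = -0.02632
Back-substitute: b = ∂h/∂y = +0.002473.
Head at (570312, 5908374) = 409.2 + (-0.02632)·(-420) + (+0.002473)·(-215) = 419.72 m.
That is higher than the 412.6 m at MW-3, so the point is upgradient.

upgradient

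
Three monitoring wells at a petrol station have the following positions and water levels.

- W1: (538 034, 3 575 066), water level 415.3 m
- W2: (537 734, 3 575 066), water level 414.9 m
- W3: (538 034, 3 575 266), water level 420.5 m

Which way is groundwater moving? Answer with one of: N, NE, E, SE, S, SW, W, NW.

S

∂h/∂x = (414.9 − 415.3) / (537734 − 538034) = +0.001333
∂h/∂y = (420.5 − 415.3) / (3575266 − 3575066) = +0.02600
Flow = −∇h = (-0.001333 east, -0.02600 north), which points south.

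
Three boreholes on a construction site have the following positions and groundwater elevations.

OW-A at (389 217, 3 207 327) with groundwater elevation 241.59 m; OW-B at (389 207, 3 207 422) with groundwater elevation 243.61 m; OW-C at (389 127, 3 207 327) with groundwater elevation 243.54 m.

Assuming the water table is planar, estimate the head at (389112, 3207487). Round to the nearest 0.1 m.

246.9 m

With h = a·x + b·y + c and OW-A as origin, the differences give:
  (-10)·a + 95·b = +2.02
  (-90)·a + 0·b = +1.95
Eliminate b (×0 and ×95, subtract): 8550·a = -185.250 → a = ∂h/∂x = -0.02167
Back-substitute: b = ∂h/∂y = +0.01898.
h(389112, 3207487) = 241.59 + (-0.02167)·(-105) + (+0.01898)·(160) = 241.59 +2.275 +3.037 = 246.902 m.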